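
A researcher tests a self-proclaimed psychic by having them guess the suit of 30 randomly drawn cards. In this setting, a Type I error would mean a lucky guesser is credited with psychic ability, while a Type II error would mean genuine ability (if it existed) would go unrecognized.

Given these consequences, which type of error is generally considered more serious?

The Type I consequence (a lucky guesser is credited with psychic ability) is more severe than the Type II consequence (genuine ability (if it existed) would go unrecognized).

Type I error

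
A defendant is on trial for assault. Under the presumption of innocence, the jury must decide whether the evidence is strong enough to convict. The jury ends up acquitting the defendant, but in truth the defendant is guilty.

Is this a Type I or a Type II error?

Type II error

The null hypothesis here is that the defendant is innocent.
'Acquitting the defendant' corresponds to failing to reject H₀.
H₀ was not rejected but H₀ is false — a Type II error (false negative).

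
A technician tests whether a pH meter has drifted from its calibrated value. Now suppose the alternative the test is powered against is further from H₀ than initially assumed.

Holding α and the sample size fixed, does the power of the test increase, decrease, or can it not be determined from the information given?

The further the true parameter sits from the null value, the more of the Ha sampling distribution falls in the rejection region.
Since power = 1 − β and β decreases, power increases.

It increases.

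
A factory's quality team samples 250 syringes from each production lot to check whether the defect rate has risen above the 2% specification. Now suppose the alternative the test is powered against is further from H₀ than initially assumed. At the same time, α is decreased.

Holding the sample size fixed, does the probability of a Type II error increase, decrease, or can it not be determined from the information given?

The first change alone would make β decrease; the second alone would make β increase. Which effect dominates depends on the magnitudes, which are not given.

Cannot be determined from the information given.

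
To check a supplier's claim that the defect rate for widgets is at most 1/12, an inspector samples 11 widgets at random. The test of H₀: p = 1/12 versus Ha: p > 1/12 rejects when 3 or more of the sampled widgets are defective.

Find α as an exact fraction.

1581403943/27518828544

The significance level is the probability, assuming p = 1/12, of seeing 3 or more defectives in 11 draws.
Via the complement, α = 1 − Σ_{j=0}^{2} C(11,j)(1/12)^j(11/12)^{11-j} = 1581403943/27518828544.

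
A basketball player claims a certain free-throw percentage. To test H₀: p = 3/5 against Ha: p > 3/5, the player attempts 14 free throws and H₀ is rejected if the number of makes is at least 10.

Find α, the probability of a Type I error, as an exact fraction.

340889877/1220703125

Under H₀, Y ~ Binomial(14, 3/5), and α = P(Y ≥ 10).
Adding the binomial terms for j = 10 through 14 with p = 3/5 yields 340889877/1220703125.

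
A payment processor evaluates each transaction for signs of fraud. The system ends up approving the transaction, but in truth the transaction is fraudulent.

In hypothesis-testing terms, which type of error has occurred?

Type II error

The null hypothesis here is that the transaction is legitimate.
'Approving the transaction' corresponds to failing to reject H₀.
H₀ was not rejected but H₀ is false — a Type II error (false negative).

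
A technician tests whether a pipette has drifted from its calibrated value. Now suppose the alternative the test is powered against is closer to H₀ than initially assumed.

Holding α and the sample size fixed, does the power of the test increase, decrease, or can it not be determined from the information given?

It decreases.

When the true parameter is near the null value, the test has a harder time distinguishing Ha from H₀.
Since power = 1 − β and β increases, power decreases.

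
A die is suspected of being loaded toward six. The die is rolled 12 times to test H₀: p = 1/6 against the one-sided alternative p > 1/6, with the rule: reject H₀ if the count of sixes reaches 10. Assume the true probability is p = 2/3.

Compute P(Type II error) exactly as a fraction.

β = P(fail to reject H₀ | Ha true) = P(X ≤ 9 | p = 2/3), X ~ Binomial(12, 2/3).
Summing C(12,j)·(2/3)^j·(1/3)^{12-j} for j = 0..9 gives 435185/531441.

435185/531441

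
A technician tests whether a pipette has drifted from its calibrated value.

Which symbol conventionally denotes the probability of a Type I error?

α

P(Type I error) = P(reject H₀ | H₀ true) = α, the significance level.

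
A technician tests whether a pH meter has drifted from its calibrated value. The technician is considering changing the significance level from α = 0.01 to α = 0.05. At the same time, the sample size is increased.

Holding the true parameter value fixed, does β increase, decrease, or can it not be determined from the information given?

With a larger α the critical value moves toward the center, so more of the Ha sampling distribution lies in the rejection region. Increasing n separates the H₀ and Ha sampling distributions, so under Ha fewer outcomes land in the acceptance region. Both changes push β in the same direction.

It decreases.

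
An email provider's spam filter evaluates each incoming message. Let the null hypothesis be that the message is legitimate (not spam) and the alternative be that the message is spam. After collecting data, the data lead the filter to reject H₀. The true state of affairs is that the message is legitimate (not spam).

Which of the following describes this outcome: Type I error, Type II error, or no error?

H₀ was rejected, but H₀ is actually true.
Rejecting a true null hypothesis is a Type I error (false positive).

Type I error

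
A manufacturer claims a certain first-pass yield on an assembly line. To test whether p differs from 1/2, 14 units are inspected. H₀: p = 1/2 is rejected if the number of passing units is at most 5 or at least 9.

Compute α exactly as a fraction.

3473/8192

α = P(X ≤ 5 or X ≥ 9 | p = 1/2), X ~ Binomial(14, 1/2).
By symmetry, α = 2·P(X ≤ 5) = 2·(1 + 14 + 91 + 364 + 1001 + 2002)/16384 = 6946/16384 = 3473/8192.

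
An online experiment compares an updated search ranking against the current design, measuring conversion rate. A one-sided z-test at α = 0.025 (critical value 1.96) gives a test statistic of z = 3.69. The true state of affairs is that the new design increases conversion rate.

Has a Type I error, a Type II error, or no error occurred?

The conventional null hypothesis is that the new design has no effect on conversion rate.
Since z = 3.69 > z* = 1.96, H₀ is rejected.
H₀ is false (actually the new design increases conversion rate).
The decision matches the true state — no error.

No error (correct decision).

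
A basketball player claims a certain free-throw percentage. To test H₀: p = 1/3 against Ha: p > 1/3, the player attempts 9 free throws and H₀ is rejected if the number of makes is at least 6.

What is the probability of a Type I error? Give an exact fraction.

835/19683

The Type I error probability is α = P(Y ≥ 6) computed under H₀, where Y ~ Binomial(9, 1/3).
Summing C(9,j)(1/3)^j(2/3)^{9−j} for j = 6,…,9 gives 835/19683.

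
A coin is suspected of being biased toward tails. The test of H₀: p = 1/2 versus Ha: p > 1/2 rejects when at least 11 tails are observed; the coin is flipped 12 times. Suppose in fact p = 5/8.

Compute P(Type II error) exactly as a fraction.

Under the alternative p = 5/8, K ~ Binomial(12, 5/8); β is the probability the test does not reject, P(K < 11).
Equivalently, β = 1 − P(K ≥ 11) = 66717523611/68719476736.

66717523611/68719476736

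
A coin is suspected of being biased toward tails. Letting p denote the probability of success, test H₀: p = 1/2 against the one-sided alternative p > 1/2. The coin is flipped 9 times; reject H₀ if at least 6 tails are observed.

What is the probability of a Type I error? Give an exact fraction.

65/256

The Type I error probability is α = P(X ≥ 6) computed under H₀, where X ~ Binomial(9, 1/2).
That's C(9,6) + C(9,7) + C(9,8) + C(9,9) over 2^9, i.e. (84 + 36 + 9 + 1)/512 = 130/512 = 65/256.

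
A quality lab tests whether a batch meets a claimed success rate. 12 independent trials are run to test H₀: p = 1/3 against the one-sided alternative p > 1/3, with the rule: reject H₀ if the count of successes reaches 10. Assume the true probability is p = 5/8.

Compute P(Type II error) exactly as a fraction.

60916742361/68719476736

A Type II error is failing to reject when Ha holds: with p = 5/8, β = P(S ≤ 9).
Equivalently, β = 1 − P(S ≥ 10) = 60916742361/68719476736.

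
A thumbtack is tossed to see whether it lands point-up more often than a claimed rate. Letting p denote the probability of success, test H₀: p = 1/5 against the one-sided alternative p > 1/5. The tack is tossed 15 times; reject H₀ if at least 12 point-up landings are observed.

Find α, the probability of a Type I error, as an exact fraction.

30861/30517578125

The Type I error probability is α = P(Y ≥ 12) computed under H₀, where Y ~ Binomial(15, 1/5).
Adding the binomial terms for j = 12 through 15 with p = 1/5 yields 30861/30517578125.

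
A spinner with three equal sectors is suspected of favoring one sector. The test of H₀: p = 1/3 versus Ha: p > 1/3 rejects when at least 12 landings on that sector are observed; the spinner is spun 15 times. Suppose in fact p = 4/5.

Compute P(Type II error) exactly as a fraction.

10737240461/30517578125

Under the alternative p = 4/5, X ~ Binomial(15, 4/5); β is the probability the test does not reject, P(X < 12).
Equivalently, β = 1 − P(X ≥ 12) = 10737240461/30517578125.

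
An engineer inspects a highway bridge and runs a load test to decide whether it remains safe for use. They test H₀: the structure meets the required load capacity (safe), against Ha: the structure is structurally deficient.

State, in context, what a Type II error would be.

A Type II error is failing to reject H₀ when H₀ is false.
Here that means keeping the structure open when actually the structure is structurally deficient.

A Type II error would mean concluding that the structure meets the required load capacity (safe) (or at least failing to establish that the structure is structurally deficient) when in fact the structure is structurally deficient.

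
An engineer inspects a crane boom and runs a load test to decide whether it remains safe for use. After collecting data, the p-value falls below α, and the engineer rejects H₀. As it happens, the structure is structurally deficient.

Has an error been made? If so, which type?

The conventional null hypothesis here is that the structure meets the required load capacity (safe).
The test rejected a false H₀ — the decision matches the true state.

No error — this is a correct decision.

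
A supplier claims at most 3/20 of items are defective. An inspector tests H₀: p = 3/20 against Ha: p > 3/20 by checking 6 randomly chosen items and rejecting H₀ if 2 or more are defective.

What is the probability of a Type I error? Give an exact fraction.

Under H₀, S ~ Binomial(6, 3/20); the Type I error rate is P(S ≥ 2).
α = 1 − P(S ≤ 1) = 1 − 9938999/12800000 = 2861001/12800000.

2861001/12800000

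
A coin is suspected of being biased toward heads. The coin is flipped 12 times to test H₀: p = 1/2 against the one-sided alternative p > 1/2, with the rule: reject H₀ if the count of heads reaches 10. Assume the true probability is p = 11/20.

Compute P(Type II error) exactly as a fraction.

784677287856069/819200000000000

β = P(fail to reject H₀ | Ha true) = P(Y ≤ 9 | p = 11/20), Y ~ Binomial(12, 11/20).
Summing C(12,j)·(11/20)^j·(9/20)^{12-j} for j = 0..9 gives 784677287856069/819200000000000.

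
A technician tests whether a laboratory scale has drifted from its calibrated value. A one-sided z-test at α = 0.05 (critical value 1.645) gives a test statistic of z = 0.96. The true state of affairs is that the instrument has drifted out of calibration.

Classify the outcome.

Type II error

The conventional null hypothesis is that the instrument is correctly calibrated.
Since z = 0.96 ≤ z* = 1.645, H₀ is not rejected.
H₀ is false (actually the instrument has drifted out of calibration).
Failing to reject a false H₀ is a Type II error.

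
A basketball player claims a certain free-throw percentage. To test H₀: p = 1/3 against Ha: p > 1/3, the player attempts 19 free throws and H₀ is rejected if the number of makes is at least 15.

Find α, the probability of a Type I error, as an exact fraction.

The Type I error probability is α = P(K ≥ 15) computed under H₀, where K ~ Binomial(19, 1/3).
Adding the binomial terms for j = 15 through 19 with p = 1/3 yields 23497/387420489.

23497/387420489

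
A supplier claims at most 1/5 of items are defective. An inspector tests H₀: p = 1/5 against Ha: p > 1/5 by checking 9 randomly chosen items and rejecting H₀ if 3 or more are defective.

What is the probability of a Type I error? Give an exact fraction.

511333/1953125

α = P(reject H₀ | H₀ true) = P(S ≥ 3 | p = 1/5), S ~ Binomial(9, 1/5).
α = 1 − P(S ≤ 2) = 1 − 1441792/1953125 = 511333/1953125.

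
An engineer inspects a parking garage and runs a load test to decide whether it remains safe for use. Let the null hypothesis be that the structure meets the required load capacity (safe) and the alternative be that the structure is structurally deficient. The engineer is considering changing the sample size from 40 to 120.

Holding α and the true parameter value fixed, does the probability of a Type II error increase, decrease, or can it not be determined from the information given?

It decreases.

More data shrinks sampling variability; the test statistic under Ha concentrates further from the null value, making rejection more likely.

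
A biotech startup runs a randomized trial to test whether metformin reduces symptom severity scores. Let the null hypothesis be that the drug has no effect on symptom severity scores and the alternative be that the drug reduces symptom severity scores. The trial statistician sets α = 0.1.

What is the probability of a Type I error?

0.1

The significance level α is, by definition, the probability of a Type I error — P(reject H₀ | H₀ true).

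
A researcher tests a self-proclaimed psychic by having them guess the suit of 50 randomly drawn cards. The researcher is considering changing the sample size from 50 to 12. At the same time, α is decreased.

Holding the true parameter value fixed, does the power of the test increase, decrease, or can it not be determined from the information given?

It decreases.

A smaller sample increases the standard error, so the sampling distributions under H₀ and Ha overlap more. Lowering α raises the bar for rejection; under Ha, the test now fails to reject on outcomes it previously would have rejected. Both changes push β in the same direction.
Since power = 1 − β and β increases, power decreases.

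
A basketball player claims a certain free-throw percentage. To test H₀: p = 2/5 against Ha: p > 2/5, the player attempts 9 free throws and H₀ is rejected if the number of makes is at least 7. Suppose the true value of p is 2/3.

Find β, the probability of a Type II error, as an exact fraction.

β = P(fail to reject H₀ | Ha true) = P(K ≤ 6 | p = 2/3), K ~ Binomial(9, 2/3).
Summing C(9,j)·(2/3)^j·(1/3)^{9-j} for j = 0..6 gives 12259/19683.

12259/19683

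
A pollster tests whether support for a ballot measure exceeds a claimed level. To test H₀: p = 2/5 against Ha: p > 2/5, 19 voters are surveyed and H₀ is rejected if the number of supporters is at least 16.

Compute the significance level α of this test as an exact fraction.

Under H₀, S ~ Binomial(19, 2/5), and α = P(S ≥ 16).
Summing C(19,j)(2/5)^j(3/5)^{19−j} for j = 16,…,19 gives 1931804672/19073486328125.

1931804672/19073486328125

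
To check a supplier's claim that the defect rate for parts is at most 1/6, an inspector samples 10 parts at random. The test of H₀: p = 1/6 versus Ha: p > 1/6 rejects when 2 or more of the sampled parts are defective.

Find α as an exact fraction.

Under H₀, X ~ Binomial(10, 1/6); the Type I error rate is P(X ≥ 2).
α = 1 − P(X ≤ 1) = 1 − 9765625/20155392 = 10389767/20155392.

10389767/20155392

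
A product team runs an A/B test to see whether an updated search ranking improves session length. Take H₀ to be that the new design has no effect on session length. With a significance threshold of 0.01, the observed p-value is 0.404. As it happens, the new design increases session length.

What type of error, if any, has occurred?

Type II error

Since p = 0.404 ≥ α = 0.01, H₀ is not rejected.
H₀ is false (actually the new design increases session length).
Failing to reject a false H₀ is a Type II error.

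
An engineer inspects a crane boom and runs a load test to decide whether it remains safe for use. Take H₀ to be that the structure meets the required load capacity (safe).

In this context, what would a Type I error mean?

A Type I error is rejecting H₀ when H₀ is true.
Here that means closing the structure for repairs when actually the structure meets the required load capacity (safe).

A Type I error would mean concluding that the structure is structurally deficient when in fact the structure meets the required load capacity (safe).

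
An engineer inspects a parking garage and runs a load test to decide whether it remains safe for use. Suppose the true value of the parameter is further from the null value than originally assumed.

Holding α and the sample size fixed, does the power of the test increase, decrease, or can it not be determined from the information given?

It increases.

A bigger departure from H₀ is easier for the test to detect, so it fails to reject less often.
Since power = 1 − β and β decreases, power increases.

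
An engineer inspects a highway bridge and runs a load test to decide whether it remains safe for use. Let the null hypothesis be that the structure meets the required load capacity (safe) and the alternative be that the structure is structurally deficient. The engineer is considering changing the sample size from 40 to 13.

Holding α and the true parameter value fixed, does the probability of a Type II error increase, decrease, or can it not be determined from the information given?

It increases.

With less data the test statistic is noisier; under Ha, more outcomes land inside the acceptance region.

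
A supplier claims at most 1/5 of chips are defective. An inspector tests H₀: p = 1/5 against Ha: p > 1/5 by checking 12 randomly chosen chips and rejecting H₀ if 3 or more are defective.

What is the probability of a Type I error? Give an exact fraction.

21565149/48828125

Under H₀, K ~ Binomial(12, 1/5); the Type I error rate is P(K ≥ 3).
Computing the lower-tail complement: 1 − 27262976/48828125 = 21565149/48828125.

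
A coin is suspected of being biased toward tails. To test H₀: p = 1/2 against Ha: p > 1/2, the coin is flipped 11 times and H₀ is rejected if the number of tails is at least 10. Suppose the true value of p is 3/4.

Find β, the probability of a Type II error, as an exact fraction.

A Type II error is failing to reject when Ha holds: with p = 3/4, β = P(Y ≤ 9).
Summing C(11,j)·(3/4)^j·(1/4)^{11-j} for j = 0..9 gives 1683809/2097152.

1683809/2097152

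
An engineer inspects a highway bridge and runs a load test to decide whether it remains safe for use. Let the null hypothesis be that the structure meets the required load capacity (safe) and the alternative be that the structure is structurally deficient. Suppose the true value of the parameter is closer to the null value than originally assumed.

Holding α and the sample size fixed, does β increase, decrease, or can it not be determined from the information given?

It increases.

A smaller departure from H₀ means the test statistic under Ha is distributed closer to where it would be under H₀; rejection becomes less likely.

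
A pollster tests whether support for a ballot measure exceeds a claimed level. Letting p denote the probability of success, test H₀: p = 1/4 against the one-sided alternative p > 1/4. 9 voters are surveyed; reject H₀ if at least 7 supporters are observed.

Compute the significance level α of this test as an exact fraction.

11/8192

Under H₀, Y ~ Binomial(9, 1/4), and α = P(Y ≥ 7).
Summing C(9,j)(1/4)^j(3/4)^{9−j} for j = 7,…,9 gives 11/8192.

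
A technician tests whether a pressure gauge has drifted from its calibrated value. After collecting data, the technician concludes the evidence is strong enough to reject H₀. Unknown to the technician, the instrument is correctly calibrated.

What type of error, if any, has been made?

Type I error

The conventional null hypothesis here is that the instrument is correctly calibrated.
H₀ was rejected, but H₀ is actually true.
Rejecting a true null hypothesis is a Type I error (false positive).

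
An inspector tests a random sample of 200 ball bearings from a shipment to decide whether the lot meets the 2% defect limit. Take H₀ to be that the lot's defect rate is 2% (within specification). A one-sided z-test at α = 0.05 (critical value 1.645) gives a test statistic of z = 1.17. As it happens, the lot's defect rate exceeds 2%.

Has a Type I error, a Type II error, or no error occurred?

Since z = 1.17 ≤ z* = 1.645, H₀ is not rejected.
H₀ is false (actually the lot's defect rate exceeds 2%).
Failing to reject a false H₀ is a Type II error.

Type II error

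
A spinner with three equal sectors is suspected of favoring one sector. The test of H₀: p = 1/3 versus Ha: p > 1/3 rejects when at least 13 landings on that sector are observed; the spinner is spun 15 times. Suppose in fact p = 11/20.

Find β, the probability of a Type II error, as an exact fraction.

32418940857512713659/32768000000000000000

Under the alternative p = 11/20, Y ~ Binomial(15, 11/20); β is the probability the test does not reject, P(Y < 13).
Adding the binomial probabilities P(Y=0)+…+P(Y=12) at p = 11/20 gives 32418940857512713659/32768000000000000000.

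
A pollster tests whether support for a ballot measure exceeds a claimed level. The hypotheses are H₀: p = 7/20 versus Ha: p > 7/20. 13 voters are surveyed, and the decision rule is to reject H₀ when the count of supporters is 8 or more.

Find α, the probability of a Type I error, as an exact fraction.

29568684698777/640000000000000

Under H₀, Y ~ Binomial(13, 7/20), and α = P(Y ≥ 8).
Adding the binomial terms for j = 8 through 13 with p = 7/20 yields 29568684698777/640000000000000.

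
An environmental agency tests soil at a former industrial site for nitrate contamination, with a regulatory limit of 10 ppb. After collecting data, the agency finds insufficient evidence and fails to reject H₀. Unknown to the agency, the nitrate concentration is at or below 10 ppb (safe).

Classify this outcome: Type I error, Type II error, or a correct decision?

No error — this is a correct decision.

The conventional null hypothesis here is that the nitrate concentration is at or below 10 ppb (safe).
The test retained a true H₀ — the decision matches the true state.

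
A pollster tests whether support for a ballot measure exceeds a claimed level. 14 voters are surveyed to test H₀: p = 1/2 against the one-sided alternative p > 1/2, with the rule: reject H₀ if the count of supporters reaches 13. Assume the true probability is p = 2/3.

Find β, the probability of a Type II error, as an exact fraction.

A Type II error is failing to reject when Ha holds: with p = 2/3, β = P(Y ≤ 12).
Equivalently, β = 1 − P(Y ≥ 13) = 4651897/4782969.

4651897/4782969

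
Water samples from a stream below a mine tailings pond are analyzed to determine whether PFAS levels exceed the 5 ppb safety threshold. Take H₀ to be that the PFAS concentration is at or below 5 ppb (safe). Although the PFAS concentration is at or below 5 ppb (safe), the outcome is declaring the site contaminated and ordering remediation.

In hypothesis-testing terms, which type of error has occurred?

Type I error

'Declaring the site contaminated and ordering remediation' corresponds to rejecting H₀.
H₀ was rejected but H₀ is true — a Type I error (false positive).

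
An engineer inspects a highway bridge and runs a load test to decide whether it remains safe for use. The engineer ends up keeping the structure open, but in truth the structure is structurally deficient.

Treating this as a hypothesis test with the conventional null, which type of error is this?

The null hypothesis here is that the structure meets the required load capacity (safe).
'Keeping the structure open' corresponds to failing to reject H₀.
H₀ was not rejected but H₀ is false — a Type II error (false negative).

Type II error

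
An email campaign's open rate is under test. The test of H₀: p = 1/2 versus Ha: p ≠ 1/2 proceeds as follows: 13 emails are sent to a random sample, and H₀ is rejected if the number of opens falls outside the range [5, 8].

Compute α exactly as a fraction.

1093/4096

α = P(K ≤ 4 or K ≥ 9 | p = 1/2), K ~ Binomial(13, 1/2).
By symmetry, α = 2·P(K ≤ 4) = 2·(1 + 13 + 78 + 286 + 715)/8192 = 2186/8192 = 1093/4096.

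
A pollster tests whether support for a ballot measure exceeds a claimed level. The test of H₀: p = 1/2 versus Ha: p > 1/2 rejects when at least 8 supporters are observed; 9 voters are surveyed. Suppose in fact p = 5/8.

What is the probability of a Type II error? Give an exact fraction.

3803679/4194304

Under the alternative p = 5/8, S ~ Binomial(9, 5/8); β is the probability the test does not reject, P(S < 8).
Equivalently, β = 1 − P(S ≥ 8) = 3803679/4194304.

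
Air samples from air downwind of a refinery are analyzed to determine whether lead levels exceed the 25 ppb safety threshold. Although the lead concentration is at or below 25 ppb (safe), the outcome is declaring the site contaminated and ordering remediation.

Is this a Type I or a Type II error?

The null hypothesis here is that the lead concentration is at or below 25 ppb (safe).
'Declaring the site contaminated and ordering remediation' corresponds to rejecting H₀.
H₀ was rejected but H₀ is true — a Type I error (false positive).

Type I error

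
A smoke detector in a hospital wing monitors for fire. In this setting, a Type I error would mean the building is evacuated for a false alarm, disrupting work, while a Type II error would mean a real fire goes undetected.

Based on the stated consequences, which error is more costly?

Type II error

The Type II consequence (a real fire goes undetected) is more severe than the Type I consequence (the building is evacuated for a false alarm, disrupting work).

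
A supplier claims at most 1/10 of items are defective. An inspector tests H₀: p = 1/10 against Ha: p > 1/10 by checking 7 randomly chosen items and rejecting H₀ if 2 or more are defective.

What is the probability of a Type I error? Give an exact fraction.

93559/625000

Under H₀, X ~ Binomial(7, 1/10); the Type I error rate is P(X ≥ 2).
Computing the lower-tail complement: 1 − 531441/625000 = 93559/625000.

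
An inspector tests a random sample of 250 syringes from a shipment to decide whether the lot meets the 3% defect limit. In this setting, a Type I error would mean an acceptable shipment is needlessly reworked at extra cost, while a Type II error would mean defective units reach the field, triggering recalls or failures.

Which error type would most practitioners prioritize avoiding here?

Type II error

The Type II consequence (defective units reach the field, triggering recalls or failures) is more severe than the Type I consequence (an acceptable shipment is needlessly reworked at extra cost).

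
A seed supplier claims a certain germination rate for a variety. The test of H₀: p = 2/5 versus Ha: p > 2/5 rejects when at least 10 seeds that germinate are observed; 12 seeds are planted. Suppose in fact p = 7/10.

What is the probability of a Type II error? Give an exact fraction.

149436930429/200000000000

β = P(fail to reject H₀ | Ha true) = P(X ≤ 9 | p = 7/10), X ~ Binomial(12, 7/10).
Equivalently, β = 1 − P(X ≥ 10) = 149436930429/200000000000.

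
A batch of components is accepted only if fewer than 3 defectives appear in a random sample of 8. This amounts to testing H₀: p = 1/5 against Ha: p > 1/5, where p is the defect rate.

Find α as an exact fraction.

The significance level is the probability, assuming p = 1/5, of seeing 3 or more defectives in 8 draws.
Via the complement, α = 1 − Σ_{j=0}^{2} C(8,j)(1/5)^j(4/5)^{8-j} = 79329/390625.

79329/390625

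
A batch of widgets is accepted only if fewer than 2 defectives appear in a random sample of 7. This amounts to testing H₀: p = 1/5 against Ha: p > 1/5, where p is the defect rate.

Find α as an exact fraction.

α = P(reject H₀ | H₀ true) = P(X ≥ 2 | p = 1/5), X ~ Binomial(7, 1/5).
α = 1 − P(X ≤ 1) = 1 − 45056/78125 = 33069/78125.

33069/78125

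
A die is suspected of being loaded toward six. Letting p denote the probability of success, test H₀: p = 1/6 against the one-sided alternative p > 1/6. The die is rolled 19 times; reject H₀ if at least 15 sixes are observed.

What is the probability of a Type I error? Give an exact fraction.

212333/50779978334208

α = P(reject H₀ | H₀ true) = P(K ≥ 15 | p = 1/6), with K ~ Binomial(19, 1/6).
P(K ≥ 15) = Σ_{j=15}^{19} C(19,j)·(1/6)^j·(5/6)^{19-j} = 212333/50779978334208.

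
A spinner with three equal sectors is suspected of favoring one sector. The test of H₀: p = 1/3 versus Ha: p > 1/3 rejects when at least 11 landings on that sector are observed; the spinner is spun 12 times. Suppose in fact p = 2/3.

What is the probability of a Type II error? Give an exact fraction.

502769/531441

β = P(fail to reject H₀ | Ha true) = P(S ≤ 10 | p = 2/3), S ~ Binomial(12, 2/3).
Adding the binomial probabilities P(S=0)+…+P(S=10) at p = 2/3 gives 502769/531441.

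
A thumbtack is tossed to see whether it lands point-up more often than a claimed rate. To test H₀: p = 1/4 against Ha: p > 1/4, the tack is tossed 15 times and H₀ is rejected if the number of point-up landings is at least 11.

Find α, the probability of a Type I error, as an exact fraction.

123841/1073741824

Under H₀, K ~ Binomial(15, 1/4), and α = P(K ≥ 11).
Adding the binomial terms for j = 11 through 15 with p = 1/4 yields 123841/1073741824.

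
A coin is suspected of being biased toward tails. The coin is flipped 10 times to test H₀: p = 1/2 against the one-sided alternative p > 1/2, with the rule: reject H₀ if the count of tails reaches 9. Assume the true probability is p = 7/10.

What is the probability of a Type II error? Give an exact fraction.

A Type II error is failing to reject when Ha holds: with p = 7/10, β = P(X ≤ 8).
Equivalently, β = 1 − P(X ≥ 9) = 8506916541/10000000000.

8506916541/10000000000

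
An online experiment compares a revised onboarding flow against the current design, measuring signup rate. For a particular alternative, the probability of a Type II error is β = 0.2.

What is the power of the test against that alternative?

Power = 1 − β = 1 − 0.2 = 0.8.

0.8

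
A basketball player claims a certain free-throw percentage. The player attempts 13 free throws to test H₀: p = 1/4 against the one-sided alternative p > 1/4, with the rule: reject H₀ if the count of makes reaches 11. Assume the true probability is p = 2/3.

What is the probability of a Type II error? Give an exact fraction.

50857/59049

A Type II error is failing to reject when Ha holds: with p = 2/3, β = P(Y ≤ 10).
Equivalently, β = 1 − P(Y ≥ 11) = 50857/59049.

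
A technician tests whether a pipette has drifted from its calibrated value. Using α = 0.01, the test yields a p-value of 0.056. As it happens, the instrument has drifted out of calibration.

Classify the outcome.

The conventional null hypothesis is that the instrument is correctly calibrated.
Since p = 0.056 ≥ α = 0.01, H₀ is not rejected.
H₀ is false (actually the instrument has drifted out of calibration).
Failing to reject a false H₀ is a Type II error.

Type II error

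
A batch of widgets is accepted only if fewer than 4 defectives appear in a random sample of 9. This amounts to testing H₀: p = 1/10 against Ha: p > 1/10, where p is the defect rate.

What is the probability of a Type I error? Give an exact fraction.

α = P(reject H₀ | H₀ true) = P(Y ≥ 4 | p = 1/10), Y ~ Binomial(9, 1/10).
α = 1 − P(Y ≤ 3) = 1 − 495834453/500000000 = 4165547/500000000.

4165547/500000000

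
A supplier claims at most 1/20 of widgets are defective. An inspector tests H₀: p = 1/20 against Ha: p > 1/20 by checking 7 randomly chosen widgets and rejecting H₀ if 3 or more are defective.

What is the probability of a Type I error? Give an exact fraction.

961803/256000000

Under H₀, S ~ Binomial(7, 1/20); the Type I error rate is P(S ≥ 3).
α = 1 − P(S ≤ 2) = 1 − 255038197/256000000 = 961803/256000000.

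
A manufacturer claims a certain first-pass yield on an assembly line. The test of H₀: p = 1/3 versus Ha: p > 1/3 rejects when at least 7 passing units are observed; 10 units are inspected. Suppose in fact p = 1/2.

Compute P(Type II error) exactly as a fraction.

53/64

Under the alternative p = 1/2, Y ~ Binomial(10, 1/2); β is the probability the test does not reject, P(Y < 7).
Equivalently, β = 1 − P(Y ≥ 7) = 53/64.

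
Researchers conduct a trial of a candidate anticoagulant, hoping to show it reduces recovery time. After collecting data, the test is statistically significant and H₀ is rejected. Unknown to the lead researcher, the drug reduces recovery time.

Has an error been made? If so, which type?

The conventional null hypothesis here is that the drug has no effect on recovery time.
The test rejected a false H₀ — the decision matches the true state.

Neither — the decision is correct.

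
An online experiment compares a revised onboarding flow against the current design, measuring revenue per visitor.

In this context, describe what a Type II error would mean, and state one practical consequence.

A Type II error would mean concluding that the new design has no effect on revenue per visitor (or at least failing to establish that the new design increases revenue per visitor) when in fact the new design increases revenue per visitor. Consequence: a genuinely better design is discarded.

With the conventional null hypothesis that the new design has no effect on revenue per visitor:
A Type II error is failing to reject H₀ when H₀ is false.
Here that means keeping the current design when actually the new design increases revenue per visitor.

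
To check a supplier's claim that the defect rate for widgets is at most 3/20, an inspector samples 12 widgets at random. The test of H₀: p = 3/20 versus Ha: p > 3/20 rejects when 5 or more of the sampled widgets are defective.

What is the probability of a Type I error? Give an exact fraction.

The significance level is the probability, assuming p = 3/20, of seeing 5 or more defectives in 12 draws.
Computing the lower-tail complement: 1 − 399801586216033/409600000000000 = 9798413783967/409600000000000.

9798413783967/409600000000000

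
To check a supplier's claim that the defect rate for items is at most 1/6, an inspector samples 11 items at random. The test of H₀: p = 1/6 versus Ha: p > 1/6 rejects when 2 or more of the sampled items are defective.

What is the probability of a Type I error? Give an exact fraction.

Under H₀, K ~ Binomial(11, 1/6); the Type I error rate is P(K ≥ 2).
Via the complement, α = 1 − Σ_{j=0}^{1} C(11,j)(1/6)^j(5/6)^{11-j} = 12909191/22674816.

12909191/22674816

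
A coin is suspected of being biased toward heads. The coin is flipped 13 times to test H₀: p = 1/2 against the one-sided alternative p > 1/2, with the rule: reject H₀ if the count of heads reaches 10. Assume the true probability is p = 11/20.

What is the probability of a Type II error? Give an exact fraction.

1857697115702463/2048000000000000

β = P(fail to reject H₀ | Ha true) = P(X ≤ 9 | p = 11/20), X ~ Binomial(13, 11/20).
Summing C(13,j)·(11/20)^j·(9/20)^{13-j} for j = 0..9 gives 1857697115702463/2048000000000000.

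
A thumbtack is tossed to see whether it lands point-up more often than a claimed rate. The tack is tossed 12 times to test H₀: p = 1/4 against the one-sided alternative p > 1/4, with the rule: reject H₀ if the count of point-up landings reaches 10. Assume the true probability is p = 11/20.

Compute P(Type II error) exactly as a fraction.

β = P(fail to reject H₀ | Ha true) = P(K ≤ 9 | p = 11/20), K ~ Binomial(12, 11/20).
Summing C(12,j)·(11/20)^j·(9/20)^{12-j} for j = 0..9 gives 784677287856069/819200000000000.

784677287856069/819200000000000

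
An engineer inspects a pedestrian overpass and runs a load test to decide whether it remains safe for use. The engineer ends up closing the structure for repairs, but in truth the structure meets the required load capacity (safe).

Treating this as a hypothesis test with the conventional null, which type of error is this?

The null hypothesis here is that the structure meets the required load capacity (safe).
'Closing the structure for repairs' corresponds to rejecting H₀.
H₀ was rejected but H₀ is true — a Type I error (false positive).

Type I error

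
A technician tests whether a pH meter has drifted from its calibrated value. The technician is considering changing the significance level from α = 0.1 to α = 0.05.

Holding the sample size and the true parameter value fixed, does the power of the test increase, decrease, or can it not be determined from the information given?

It decreases.

Lowering α raises the bar for rejection; under Ha, the test now fails to reject on outcomes it previously would have rejected.
Since power = 1 − β and β increases, power decreases.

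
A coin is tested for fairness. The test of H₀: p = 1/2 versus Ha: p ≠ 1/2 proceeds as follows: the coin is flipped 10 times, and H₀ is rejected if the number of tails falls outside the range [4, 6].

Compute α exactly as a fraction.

11/32

The significance level is the null-hypothesis probability of the rejection region {≤3} ∪ {≥7}.
The two tails are symmetric, so α = 2·(1 + 10 + 45 + 120)/2^10 = 352/1024 = 11/32.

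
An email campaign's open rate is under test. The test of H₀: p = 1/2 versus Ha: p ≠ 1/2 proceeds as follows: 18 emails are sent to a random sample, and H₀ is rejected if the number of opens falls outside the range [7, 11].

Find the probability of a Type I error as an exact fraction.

7795/32768

The significance level is the null-hypothesis probability of the rejection region {≤6} ∪ {≥12}.
By symmetry, α = 2·P(Y ≤ 6) = 2·(1 + 18 + 153 + 816 + 3060 + 8568 + 18564)/262144 = 62360/262144 = 7795/32768.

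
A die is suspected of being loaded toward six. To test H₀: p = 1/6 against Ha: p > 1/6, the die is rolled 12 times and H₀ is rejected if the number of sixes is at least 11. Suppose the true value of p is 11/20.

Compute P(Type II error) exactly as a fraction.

4062047911197291/4096000000000000

Under the alternative p = 11/20, K ~ Binomial(12, 11/20); β is the probability the test does not reject, P(K < 11).
Adding the binomial probabilities P(K=0)+…+P(K=10) at p = 11/20 gives 4062047911197291/4096000000000000.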